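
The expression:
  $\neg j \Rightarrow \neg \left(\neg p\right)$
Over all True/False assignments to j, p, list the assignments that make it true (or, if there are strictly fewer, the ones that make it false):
is false only for:
  j=False, p=False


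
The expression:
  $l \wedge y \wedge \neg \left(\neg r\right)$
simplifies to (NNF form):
$l \wedge r \wedge y$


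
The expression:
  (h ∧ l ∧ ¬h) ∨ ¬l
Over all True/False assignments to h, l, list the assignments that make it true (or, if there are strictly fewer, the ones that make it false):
is true only for:
  h=False, l=False;
  h=True, l=False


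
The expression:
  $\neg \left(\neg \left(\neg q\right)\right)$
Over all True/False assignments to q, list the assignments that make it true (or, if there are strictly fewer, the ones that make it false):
is true only for:
  q=False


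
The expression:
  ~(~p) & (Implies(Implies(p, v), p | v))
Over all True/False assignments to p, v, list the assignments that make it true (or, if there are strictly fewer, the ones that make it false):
is true only for:
  p=True, v=False;
  p=True, v=True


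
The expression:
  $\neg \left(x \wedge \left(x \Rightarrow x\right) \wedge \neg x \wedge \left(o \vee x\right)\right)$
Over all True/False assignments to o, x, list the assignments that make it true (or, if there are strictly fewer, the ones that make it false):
is always true.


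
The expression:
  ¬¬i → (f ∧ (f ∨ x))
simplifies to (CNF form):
f ∨ ¬i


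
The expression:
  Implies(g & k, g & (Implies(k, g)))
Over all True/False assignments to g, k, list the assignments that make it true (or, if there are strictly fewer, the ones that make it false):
is always true.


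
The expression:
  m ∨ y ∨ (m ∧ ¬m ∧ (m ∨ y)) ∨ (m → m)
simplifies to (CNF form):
True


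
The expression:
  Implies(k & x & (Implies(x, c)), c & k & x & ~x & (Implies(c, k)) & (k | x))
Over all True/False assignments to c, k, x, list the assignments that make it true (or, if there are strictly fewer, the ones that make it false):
is false only for:
  c=True, k=True, x=True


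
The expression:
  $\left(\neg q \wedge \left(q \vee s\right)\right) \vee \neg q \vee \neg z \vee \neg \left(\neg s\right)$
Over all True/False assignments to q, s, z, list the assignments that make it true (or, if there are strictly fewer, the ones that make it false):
is false only for:
  q=True, s=False, z=True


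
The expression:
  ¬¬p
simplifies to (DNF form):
p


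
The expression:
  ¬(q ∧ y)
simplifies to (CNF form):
¬q ∨ ¬y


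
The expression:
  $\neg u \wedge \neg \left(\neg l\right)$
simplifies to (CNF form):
$l \wedge \neg u$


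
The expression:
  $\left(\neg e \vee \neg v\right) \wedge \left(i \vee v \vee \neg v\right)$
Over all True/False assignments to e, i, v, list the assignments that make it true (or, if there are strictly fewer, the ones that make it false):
is false only for:
  e=True, i=False, v=True;
  e=True, i=True, v=True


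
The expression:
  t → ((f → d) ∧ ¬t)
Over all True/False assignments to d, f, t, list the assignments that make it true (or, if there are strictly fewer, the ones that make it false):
is true only for:
  d=False, f=False, t=False;
  d=False, f=True, t=False;
  d=True, f=False, t=False;
  d=True, f=True, t=False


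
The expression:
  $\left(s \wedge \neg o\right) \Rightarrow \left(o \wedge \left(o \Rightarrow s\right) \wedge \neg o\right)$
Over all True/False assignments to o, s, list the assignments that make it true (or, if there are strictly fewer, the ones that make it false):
is false only for:
  o=False, s=True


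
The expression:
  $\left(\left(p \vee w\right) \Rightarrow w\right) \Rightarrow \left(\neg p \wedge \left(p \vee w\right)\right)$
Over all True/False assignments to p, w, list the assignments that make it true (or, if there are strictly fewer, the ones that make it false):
is true only for:
  p=False, w=True;
  p=True, w=False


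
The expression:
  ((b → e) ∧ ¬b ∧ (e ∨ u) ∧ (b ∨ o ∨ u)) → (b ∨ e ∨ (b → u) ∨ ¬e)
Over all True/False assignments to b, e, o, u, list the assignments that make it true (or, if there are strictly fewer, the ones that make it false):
is always true.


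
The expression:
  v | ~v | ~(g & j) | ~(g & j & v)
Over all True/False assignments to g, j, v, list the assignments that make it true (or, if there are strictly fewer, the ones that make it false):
is always true.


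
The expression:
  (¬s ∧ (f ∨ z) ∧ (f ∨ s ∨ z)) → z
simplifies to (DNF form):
s ∨ z ∨ ¬f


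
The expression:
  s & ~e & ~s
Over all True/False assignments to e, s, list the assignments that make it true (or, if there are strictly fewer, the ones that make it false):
is never true.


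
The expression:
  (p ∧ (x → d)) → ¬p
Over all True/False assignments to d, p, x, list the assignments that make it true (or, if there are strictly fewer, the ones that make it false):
is false only for:
  d=False, p=True, x=False;
  d=True, p=True, x=False;
  d=True, p=True, x=True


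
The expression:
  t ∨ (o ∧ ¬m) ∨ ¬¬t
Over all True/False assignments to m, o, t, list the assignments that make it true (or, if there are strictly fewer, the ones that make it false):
is false only for:
  m=False, o=False, t=False;
  m=True, o=False, t=False;
  m=True, o=True, t=False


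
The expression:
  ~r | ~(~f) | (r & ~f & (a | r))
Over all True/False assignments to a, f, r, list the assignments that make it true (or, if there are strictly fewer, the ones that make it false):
is always true.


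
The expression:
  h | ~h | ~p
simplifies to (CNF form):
True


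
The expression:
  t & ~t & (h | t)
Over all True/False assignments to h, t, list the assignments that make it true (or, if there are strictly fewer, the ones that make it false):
is never true.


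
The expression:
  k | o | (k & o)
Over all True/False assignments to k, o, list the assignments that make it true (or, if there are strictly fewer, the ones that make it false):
is false only for:
  k=False, o=False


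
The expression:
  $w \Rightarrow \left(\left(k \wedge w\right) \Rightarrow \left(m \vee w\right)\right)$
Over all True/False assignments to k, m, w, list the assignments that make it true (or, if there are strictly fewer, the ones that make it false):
is always true.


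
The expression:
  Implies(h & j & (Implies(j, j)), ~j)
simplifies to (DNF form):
~h | ~j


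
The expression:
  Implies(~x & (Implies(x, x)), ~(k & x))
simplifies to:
True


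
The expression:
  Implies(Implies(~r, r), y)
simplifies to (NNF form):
y | ~r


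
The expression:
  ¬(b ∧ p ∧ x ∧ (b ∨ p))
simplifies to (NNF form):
¬b ∨ ¬p ∨ ¬x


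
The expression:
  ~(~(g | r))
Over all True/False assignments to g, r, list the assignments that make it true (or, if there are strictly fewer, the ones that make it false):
is false only for:
  g=False, r=False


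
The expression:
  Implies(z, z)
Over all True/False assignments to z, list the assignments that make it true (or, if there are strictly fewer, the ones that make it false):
is always true.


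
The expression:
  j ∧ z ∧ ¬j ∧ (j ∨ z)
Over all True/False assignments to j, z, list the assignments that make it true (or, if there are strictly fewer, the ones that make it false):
is never true.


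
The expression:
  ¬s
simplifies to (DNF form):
¬s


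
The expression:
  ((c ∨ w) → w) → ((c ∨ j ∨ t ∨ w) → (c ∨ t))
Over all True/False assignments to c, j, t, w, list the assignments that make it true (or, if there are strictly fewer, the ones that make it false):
is false only for:
  c=False, j=False, t=False, w=True;
  c=False, j=True, t=False, w=False;
  c=False, j=True, t=False, w=True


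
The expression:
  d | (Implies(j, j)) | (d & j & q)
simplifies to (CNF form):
True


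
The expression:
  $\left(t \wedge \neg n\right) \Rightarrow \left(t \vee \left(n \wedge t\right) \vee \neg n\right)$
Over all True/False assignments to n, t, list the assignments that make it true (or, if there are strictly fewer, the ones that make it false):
is always true.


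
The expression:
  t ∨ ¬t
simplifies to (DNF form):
True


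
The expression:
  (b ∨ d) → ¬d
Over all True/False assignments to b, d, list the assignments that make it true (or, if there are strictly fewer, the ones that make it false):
is true only for:
  b=False, d=False;
  b=True, d=False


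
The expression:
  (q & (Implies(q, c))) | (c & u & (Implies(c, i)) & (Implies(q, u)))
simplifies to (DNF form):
(c & q) | (c & i & u)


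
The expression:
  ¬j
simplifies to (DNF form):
¬j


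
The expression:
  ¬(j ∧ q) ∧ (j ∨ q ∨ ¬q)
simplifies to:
¬j ∨ ¬q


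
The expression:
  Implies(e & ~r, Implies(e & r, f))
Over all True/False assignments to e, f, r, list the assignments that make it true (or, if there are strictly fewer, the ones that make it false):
is always true.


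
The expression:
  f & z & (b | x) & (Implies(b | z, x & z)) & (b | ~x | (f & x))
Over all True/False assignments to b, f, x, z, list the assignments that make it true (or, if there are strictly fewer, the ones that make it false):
is true only for:
  b=False, f=True, x=True, z=True;
  b=True, f=True, x=True, z=True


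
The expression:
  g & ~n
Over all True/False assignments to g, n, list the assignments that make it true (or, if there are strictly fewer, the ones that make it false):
is true only for:
  g=True, n=False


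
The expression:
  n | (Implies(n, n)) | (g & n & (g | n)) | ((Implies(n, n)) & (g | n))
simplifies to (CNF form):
True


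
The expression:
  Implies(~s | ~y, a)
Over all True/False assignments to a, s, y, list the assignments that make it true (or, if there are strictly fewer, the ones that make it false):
is false only for:
  a=False, s=False, y=False;
  a=False, s=False, y=True;
  a=False, s=True, y=False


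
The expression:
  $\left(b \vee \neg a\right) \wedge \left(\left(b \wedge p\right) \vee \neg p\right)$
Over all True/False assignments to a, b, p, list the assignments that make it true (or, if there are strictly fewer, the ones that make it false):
is false only for:
  a=False, b=False, p=True;
  a=True, b=False, p=False;
  a=True, b=False, p=True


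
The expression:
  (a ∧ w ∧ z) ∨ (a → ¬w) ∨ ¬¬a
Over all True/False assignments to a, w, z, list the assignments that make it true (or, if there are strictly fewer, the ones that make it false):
is always true.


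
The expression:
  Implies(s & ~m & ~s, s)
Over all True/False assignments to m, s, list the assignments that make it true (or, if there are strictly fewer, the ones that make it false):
is always true.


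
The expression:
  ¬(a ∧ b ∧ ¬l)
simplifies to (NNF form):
l ∨ ¬a ∨ ¬b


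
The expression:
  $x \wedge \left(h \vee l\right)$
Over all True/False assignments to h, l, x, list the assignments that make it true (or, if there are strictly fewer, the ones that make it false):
is true only for:
  h=False, l=True, x=True;
  h=True, l=False, x=True;
  h=True, l=True, x=True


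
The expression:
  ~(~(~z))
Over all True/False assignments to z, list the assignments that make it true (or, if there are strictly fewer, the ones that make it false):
is true only for:
  z=False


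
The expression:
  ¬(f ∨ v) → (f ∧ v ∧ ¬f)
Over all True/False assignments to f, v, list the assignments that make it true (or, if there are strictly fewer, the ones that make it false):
is false only for:
  f=False, v=False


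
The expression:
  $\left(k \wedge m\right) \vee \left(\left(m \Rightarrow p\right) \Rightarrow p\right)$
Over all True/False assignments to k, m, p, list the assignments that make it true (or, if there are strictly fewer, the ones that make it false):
is false only for:
  k=False, m=False, p=False;
  k=True, m=False, p=False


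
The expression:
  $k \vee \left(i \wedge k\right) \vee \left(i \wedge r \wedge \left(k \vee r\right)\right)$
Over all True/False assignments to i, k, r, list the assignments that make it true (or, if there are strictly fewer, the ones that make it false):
is false only for:
  i=False, k=False, r=False;
  i=False, k=False, r=True;
  i=True, k=False, r=False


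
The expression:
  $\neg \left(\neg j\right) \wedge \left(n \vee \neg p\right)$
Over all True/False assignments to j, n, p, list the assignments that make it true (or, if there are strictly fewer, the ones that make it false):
is true only for:
  j=True, n=False, p=False;
  j=True, n=True, p=False;
  j=True, n=True, p=True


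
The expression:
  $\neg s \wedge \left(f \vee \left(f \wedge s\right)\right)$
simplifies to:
$f \wedge \neg s$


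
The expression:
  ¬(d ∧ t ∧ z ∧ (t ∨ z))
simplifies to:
¬d ∨ ¬t ∨ ¬z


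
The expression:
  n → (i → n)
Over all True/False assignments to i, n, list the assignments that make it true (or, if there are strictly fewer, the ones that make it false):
is always true.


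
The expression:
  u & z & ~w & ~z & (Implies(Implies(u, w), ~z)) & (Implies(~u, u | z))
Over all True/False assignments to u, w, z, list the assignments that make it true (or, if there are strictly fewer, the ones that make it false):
is never true.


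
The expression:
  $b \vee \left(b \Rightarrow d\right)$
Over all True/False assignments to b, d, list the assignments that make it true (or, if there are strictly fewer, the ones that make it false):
is always true.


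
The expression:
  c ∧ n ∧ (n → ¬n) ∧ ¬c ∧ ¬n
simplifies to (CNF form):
False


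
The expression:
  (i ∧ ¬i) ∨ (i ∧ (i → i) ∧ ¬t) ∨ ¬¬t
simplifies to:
i ∨ t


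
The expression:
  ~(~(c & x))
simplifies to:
c & x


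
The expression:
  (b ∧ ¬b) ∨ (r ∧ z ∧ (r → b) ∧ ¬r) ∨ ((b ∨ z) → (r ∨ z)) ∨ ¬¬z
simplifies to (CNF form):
r ∨ z ∨ ¬b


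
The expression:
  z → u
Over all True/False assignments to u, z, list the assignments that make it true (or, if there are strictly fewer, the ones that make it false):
is false only for:
  u=False, z=True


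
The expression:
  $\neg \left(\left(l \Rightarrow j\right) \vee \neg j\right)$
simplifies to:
$\text{False}$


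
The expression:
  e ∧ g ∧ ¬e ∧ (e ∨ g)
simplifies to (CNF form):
False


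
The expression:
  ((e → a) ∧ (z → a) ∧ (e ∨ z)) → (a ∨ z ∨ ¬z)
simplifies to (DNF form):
True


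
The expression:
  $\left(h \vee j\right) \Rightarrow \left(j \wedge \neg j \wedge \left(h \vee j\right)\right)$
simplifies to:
$\neg h \wedge \neg j$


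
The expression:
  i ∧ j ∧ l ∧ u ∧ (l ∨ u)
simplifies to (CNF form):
i ∧ j ∧ l ∧ u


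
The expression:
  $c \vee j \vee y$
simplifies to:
$c \vee j \vee y$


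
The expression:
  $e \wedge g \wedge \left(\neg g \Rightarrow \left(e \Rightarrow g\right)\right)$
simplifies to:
$e \wedge g$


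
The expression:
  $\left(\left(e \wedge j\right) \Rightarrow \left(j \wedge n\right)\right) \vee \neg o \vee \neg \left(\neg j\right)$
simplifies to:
$\text{True}$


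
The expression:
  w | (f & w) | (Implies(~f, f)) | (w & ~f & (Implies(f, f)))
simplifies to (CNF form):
f | w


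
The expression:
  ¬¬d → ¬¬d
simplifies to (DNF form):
True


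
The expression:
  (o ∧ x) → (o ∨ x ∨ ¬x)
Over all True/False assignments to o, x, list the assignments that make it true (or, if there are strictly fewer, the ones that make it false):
is always true.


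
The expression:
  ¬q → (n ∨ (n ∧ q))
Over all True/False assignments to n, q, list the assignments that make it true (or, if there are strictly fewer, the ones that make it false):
is false only for:
  n=False, q=False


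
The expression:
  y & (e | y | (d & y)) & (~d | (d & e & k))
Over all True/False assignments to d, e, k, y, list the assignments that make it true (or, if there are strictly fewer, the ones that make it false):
is true only for:
  d=False, e=False, k=False, y=True;
  d=False, e=False, k=True, y=True;
  d=False, e=True, k=False, y=True;
  d=False, e=True, k=True, y=True;
  d=True, e=True, k=True, y=True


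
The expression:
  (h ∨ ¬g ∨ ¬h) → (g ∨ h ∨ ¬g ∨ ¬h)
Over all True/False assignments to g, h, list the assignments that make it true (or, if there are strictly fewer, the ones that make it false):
is always true.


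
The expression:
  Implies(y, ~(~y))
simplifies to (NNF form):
True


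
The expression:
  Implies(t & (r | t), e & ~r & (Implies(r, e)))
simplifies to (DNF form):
~t | (e & ~r)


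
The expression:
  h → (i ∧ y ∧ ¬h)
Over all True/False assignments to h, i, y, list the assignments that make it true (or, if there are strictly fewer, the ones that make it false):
is true only for:
  h=False, i=False, y=False;
  h=False, i=False, y=True;
  h=False, i=True, y=False;
  h=False, i=True, y=True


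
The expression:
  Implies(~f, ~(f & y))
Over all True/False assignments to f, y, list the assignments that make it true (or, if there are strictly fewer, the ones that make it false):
is always true.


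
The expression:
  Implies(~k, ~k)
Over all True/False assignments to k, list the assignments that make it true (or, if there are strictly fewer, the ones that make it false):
is always true.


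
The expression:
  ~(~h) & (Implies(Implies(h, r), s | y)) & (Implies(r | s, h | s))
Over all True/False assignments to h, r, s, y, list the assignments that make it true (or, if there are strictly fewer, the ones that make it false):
is true only for:
  h=True, r=False, s=False, y=False;
  h=True, r=False, s=False, y=True;
  h=True, r=False, s=True, y=False;
  h=True, r=False, s=True, y=True;
  h=True, r=True, s=False, y=True;
  h=True, r=True, s=True, y=False;
  h=True, r=True, s=True, y=True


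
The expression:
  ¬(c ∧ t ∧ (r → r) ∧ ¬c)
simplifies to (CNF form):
True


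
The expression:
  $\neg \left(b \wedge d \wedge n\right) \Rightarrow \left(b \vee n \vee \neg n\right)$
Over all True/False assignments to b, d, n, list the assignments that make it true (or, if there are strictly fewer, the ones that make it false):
is always true.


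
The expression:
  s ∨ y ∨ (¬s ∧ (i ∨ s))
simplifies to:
i ∨ s ∨ y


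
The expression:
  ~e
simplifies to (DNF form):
~e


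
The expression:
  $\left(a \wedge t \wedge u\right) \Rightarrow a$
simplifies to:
$\text{True}$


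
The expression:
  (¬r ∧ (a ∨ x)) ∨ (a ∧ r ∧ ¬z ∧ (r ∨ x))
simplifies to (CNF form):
(a ∨ x) ∧ (a ∨ ¬r) ∧ (¬r ∨ ¬z)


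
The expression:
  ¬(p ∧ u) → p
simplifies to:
p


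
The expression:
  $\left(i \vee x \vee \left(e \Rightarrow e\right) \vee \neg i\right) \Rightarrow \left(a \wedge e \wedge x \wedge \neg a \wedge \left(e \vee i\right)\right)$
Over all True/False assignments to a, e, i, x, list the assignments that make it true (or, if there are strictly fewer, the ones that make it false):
is never true.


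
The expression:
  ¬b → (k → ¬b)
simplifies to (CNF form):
True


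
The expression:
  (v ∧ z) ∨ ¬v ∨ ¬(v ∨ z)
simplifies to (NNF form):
z ∨ ¬v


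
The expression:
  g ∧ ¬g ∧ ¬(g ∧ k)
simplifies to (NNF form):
False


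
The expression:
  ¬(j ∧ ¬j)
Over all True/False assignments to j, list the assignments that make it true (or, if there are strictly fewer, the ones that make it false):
is always true.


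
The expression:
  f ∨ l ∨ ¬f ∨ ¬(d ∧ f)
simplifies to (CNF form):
True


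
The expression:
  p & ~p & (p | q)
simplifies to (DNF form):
False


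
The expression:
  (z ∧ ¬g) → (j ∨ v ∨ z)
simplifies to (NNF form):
True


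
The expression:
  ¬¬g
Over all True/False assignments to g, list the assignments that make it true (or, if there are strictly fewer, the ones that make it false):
is true only for:
  g=True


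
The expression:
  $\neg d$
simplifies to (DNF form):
$\neg d$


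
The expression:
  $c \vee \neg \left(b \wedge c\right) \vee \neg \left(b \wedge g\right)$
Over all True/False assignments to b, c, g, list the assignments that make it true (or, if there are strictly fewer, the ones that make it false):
is always true.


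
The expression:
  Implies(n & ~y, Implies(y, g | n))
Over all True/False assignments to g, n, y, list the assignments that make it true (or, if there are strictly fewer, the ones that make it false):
is always true.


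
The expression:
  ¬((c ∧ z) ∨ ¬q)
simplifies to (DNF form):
(q ∧ ¬c) ∨ (q ∧ ¬z)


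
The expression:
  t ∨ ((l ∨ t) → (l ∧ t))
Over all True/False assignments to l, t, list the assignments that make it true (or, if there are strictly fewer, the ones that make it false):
is false only for:
  l=True, t=False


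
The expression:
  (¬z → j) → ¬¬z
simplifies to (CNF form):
z ∨ ¬j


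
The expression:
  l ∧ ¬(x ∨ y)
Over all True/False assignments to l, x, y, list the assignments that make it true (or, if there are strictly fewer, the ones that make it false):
is true only for:
  l=True, x=False, y=False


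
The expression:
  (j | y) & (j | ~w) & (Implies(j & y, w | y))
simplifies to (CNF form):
(j | y) & (j | ~w)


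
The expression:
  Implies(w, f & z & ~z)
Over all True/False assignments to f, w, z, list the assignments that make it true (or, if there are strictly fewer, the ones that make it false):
is true only for:
  f=False, w=False, z=False;
  f=False, w=False, z=True;
  f=True, w=False, z=False;
  f=True, w=False, z=True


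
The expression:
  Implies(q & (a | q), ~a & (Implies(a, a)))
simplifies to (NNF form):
~a | ~q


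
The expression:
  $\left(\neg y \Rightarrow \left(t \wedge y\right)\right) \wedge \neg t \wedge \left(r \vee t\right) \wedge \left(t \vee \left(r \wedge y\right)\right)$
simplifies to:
$r \wedge y \wedge \neg t$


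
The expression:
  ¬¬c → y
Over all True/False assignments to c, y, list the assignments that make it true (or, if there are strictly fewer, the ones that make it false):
is false only for:
  c=True, y=False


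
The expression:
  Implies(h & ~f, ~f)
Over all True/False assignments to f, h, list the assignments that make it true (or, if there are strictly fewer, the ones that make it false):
is always true.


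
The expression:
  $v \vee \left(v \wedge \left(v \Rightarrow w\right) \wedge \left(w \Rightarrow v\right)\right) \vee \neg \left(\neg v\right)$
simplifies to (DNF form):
$v$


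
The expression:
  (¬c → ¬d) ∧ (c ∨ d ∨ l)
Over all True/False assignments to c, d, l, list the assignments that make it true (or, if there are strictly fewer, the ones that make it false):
is false only for:
  c=False, d=False, l=False;
  c=False, d=True, l=False;
  c=False, d=True, l=True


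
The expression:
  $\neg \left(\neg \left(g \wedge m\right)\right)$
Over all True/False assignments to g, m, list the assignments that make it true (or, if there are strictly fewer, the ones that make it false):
is true only for:
  g=True, m=True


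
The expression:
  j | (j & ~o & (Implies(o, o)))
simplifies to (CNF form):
j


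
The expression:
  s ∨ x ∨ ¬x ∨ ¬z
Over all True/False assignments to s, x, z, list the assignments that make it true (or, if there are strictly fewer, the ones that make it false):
is always true.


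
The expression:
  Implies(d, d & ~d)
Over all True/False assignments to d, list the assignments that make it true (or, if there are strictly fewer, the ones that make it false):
is true only for:
  d=False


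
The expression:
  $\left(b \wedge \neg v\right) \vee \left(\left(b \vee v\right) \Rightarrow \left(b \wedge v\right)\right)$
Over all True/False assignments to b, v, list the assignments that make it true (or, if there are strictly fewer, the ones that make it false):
is false only for:
  b=False, v=True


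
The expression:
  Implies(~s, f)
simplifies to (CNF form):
f | s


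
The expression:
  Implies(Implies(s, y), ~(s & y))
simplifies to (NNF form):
~s | ~y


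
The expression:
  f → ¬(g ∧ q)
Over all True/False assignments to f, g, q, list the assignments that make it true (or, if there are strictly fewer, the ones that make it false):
is false only for:
  f=True, g=True, q=True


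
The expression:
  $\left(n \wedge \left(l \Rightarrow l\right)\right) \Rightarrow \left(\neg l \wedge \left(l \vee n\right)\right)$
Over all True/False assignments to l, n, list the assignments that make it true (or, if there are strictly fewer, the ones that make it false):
is false only for:
  l=True, n=True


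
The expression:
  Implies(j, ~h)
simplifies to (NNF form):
~h | ~j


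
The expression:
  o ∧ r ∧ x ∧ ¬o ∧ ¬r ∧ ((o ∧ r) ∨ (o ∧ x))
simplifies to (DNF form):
False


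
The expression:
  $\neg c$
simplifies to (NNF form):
$\neg c$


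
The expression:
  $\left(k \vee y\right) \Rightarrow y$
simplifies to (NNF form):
$y \vee \neg k$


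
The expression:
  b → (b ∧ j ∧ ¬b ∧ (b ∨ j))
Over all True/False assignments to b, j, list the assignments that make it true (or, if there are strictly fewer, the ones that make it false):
is true only for:
  b=False, j=False;
  b=False, j=True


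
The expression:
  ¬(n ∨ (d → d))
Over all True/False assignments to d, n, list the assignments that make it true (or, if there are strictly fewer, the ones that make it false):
is never true.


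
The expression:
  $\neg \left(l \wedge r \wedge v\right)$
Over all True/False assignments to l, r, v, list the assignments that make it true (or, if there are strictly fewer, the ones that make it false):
is false only for:
  l=True, r=True, v=True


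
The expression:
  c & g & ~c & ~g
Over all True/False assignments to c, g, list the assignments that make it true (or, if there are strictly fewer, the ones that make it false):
is never true.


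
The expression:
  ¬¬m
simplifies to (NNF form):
m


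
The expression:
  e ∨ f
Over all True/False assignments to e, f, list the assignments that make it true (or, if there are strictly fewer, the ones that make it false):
is false only for:
  e=False, f=False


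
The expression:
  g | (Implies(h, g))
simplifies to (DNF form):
g | ~h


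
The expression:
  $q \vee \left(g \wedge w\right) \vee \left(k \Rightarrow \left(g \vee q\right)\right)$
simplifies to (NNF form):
$g \vee q \vee \neg k$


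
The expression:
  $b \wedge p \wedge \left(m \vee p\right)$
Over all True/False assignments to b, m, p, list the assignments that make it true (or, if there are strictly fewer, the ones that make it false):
is true only for:
  b=True, m=False, p=True;
  b=True, m=True, p=True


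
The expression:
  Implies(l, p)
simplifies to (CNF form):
p | ~l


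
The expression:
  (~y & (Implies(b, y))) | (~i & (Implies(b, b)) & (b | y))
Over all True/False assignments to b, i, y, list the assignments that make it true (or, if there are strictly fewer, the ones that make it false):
is false only for:
  b=False, i=True, y=True;
  b=True, i=True, y=False;
  b=True, i=True, y=True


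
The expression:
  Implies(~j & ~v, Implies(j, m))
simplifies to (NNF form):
True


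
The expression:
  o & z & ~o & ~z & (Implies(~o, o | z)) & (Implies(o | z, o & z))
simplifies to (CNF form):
False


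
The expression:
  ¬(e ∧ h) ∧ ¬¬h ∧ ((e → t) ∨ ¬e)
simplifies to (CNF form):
h ∧ ¬e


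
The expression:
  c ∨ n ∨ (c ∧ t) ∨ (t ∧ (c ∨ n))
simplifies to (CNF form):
c ∨ n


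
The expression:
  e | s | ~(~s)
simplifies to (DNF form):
e | s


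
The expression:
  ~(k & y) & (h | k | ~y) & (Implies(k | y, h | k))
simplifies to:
~y | (h & ~k)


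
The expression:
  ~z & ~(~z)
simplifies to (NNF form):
False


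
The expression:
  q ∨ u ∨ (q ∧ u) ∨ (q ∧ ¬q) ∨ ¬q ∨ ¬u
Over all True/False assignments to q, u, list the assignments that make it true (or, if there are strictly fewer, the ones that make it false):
is always true.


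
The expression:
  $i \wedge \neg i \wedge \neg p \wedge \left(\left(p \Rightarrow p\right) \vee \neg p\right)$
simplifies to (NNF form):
$\text{False}$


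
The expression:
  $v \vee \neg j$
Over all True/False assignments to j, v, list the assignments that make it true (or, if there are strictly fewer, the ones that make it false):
is false only for:
  j=True, v=False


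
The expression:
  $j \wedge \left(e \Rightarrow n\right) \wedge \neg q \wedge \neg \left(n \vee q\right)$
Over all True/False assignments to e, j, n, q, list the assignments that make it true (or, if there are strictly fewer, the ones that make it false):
is true only for:
  e=False, j=True, n=False, q=False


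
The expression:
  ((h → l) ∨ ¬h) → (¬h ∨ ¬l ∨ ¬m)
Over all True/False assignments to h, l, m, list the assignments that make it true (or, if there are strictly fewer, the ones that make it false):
is false only for:
  h=True, l=True, m=True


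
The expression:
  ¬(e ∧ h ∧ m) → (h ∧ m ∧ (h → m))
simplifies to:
h ∧ m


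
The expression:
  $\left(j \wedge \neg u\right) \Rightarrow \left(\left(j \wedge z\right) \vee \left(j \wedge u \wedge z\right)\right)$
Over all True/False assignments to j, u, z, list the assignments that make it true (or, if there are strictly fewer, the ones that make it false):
is false only for:
  j=True, u=False, z=False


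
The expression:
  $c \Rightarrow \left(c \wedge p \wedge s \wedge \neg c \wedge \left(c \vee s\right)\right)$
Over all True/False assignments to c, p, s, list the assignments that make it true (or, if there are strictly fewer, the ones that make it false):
is true only for:
  c=False, p=False, s=False;
  c=False, p=False, s=True;
  c=False, p=True, s=False;
  c=False, p=True, s=True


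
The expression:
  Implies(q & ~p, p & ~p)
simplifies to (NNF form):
p | ~q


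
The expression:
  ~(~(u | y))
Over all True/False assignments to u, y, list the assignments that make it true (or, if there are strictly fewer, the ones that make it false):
is false only for:
  u=False, y=False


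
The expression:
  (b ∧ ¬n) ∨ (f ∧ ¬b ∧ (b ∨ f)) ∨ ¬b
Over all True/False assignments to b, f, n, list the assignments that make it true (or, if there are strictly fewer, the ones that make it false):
is false only for:
  b=True, f=False, n=True;
  b=True, f=True, n=True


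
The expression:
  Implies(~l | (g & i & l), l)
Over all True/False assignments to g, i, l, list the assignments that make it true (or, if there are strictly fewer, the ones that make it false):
is true only for:
  g=False, i=False, l=True;
  g=False, i=True, l=True;
  g=True, i=False, l=True;
  g=True, i=True, l=True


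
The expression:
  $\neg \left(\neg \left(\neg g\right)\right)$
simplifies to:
$\neg g$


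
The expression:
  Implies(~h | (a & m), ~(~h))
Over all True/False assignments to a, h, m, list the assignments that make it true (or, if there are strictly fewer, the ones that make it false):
is true only for:
  a=False, h=True, m=False;
  a=False, h=True, m=True;
  a=True, h=True, m=False;
  a=True, h=True, m=True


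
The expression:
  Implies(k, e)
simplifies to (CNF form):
e | ~k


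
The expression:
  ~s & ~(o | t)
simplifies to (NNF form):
~o & ~s & ~t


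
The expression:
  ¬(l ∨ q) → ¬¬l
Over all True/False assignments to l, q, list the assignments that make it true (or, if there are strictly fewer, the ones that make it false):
is false only for:
  l=False, q=False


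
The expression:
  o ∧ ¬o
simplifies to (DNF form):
False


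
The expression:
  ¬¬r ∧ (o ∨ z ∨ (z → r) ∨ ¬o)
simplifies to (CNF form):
r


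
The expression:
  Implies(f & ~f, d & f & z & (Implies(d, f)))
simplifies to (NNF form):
True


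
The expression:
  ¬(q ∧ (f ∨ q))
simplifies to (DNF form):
¬q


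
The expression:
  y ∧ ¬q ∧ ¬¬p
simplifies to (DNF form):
p ∧ y ∧ ¬q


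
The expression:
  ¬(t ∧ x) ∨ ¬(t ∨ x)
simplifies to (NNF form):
¬t ∨ ¬x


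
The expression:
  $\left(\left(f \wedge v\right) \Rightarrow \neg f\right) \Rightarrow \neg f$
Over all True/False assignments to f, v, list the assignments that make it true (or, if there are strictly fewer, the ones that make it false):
is false only for:
  f=True, v=False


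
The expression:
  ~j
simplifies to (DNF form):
~j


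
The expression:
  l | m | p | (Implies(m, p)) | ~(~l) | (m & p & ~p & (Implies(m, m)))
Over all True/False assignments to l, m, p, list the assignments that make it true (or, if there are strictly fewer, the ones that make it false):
is always true.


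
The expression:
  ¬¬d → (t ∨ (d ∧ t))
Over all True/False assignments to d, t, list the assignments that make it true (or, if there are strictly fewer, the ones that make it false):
is false only for:
  d=True, t=False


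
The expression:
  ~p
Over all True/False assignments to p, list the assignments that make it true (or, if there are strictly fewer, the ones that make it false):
is true only for:
  p=False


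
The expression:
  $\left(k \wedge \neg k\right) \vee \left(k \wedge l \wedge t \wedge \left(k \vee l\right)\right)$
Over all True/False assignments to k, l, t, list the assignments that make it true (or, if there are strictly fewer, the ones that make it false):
is true only for:
  k=True, l=True, t=True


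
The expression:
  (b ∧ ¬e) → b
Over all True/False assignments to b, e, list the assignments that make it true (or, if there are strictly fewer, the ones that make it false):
is always true.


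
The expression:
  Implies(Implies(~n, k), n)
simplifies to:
n | ~k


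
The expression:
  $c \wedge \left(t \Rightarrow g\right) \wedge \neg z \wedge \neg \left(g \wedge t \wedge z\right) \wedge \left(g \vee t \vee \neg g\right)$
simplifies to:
$c \wedge \neg z \wedge \left(g \vee \neg t\right)$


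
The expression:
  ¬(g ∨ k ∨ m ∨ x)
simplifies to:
¬g ∧ ¬k ∧ ¬m ∧ ¬x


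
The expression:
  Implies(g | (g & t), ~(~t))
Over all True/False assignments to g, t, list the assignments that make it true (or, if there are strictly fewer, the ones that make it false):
is false only for:
  g=True, t=False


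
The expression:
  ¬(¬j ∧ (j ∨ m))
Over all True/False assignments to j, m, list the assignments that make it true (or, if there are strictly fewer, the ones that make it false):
is false only for:
  j=False, m=True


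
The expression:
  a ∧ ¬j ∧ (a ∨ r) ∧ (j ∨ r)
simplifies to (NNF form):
a ∧ r ∧ ¬j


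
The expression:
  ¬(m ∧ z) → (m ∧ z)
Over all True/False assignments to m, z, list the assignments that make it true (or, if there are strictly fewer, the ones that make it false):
is true only for:
  m=True, z=True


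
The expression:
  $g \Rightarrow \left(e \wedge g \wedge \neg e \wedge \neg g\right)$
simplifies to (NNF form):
$\neg g$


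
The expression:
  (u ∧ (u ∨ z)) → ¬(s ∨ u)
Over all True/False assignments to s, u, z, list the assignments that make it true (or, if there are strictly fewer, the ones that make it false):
is true only for:
  s=False, u=False, z=False;
  s=False, u=False, z=True;
  s=True, u=False, z=False;
  s=True, u=False, z=True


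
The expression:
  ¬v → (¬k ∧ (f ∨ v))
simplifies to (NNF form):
v ∨ (f ∧ ¬k)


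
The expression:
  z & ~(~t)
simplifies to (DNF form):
t & z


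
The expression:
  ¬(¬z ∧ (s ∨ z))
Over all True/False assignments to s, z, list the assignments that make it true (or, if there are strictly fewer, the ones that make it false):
is false only for:
  s=True, z=False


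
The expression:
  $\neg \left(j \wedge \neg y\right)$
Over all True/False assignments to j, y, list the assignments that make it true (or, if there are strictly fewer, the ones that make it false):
is false only for:
  j=True, y=False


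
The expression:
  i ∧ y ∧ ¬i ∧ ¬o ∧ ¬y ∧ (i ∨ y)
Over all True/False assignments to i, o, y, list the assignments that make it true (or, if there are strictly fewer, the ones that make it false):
is never true.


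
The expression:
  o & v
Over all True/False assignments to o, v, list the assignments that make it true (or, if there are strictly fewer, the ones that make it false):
is true only for:
  o=True, v=True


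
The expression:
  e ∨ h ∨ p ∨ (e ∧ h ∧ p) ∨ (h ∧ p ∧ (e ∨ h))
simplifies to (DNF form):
e ∨ h ∨ p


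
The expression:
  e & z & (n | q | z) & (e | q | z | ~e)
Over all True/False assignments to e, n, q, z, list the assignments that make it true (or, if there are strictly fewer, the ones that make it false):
is true only for:
  e=True, n=False, q=False, z=True;
  e=True, n=False, q=True, z=True;
  e=True, n=True, q=False, z=True;
  e=True, n=True, q=True, z=True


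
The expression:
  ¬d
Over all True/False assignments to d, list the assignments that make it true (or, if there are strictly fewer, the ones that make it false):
is true only for:
  d=False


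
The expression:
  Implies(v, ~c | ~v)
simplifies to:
~c | ~v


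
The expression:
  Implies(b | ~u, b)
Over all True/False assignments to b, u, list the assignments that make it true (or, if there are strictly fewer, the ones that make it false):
is false only for:
  b=False, u=False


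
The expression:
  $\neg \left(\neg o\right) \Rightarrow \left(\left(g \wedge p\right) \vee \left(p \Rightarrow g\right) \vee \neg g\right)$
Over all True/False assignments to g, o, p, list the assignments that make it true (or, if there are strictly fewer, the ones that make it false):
is always true.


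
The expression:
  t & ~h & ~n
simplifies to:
t & ~h & ~n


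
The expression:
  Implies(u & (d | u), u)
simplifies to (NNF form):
True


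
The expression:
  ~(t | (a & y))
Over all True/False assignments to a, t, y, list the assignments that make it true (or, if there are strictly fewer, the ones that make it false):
is true only for:
  a=False, t=False, y=False;
  a=False, t=False, y=True;
  a=True, t=False, y=False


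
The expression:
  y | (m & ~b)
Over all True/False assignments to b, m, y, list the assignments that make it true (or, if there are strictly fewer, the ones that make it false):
is false only for:
  b=False, m=False, y=False;
  b=True, m=False, y=False;
  b=True, m=True, y=False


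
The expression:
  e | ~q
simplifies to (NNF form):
e | ~q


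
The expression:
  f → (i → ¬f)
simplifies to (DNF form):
¬f ∨ ¬i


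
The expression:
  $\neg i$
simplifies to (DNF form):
$\neg i$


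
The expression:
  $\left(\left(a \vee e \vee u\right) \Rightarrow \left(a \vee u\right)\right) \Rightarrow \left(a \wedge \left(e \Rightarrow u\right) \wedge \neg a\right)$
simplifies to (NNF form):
$e \wedge \neg a \wedge \neg u$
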